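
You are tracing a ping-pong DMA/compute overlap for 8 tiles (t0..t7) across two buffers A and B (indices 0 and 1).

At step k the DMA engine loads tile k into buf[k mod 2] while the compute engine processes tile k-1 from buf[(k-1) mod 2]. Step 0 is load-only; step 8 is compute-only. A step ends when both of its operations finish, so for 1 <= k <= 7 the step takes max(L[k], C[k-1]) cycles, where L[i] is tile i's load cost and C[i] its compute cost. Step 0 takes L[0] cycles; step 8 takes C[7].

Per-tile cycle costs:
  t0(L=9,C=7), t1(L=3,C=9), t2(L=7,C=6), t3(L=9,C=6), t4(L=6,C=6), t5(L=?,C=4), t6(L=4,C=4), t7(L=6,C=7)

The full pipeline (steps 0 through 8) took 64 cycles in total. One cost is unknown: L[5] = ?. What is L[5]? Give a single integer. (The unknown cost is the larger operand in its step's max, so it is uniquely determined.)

L[5] = 7

step 0 | dur = L[0]=9 = 9
step 1 | dur = max(L[1]=3, C[0]=7) = 7
step 2 | dur = max(L[2]=7, C[1]=9) = 9
step 3 | dur = max(L[3]=9, C[2]=6) = 9
step 4 | dur = max(L[4]=6, C[3]=6) = 6
step 5 | dur = max(L[5]=?, C[4]=6) = L[5]  (unknown; binding)
step 6 | dur = max(L[6]=4, C[5]=4) = 4
step 7 | dur = max(L[7]=6, C[6]=4) = 6
step 8 | dur = C[7]=7 = 7
sum of known step durations = 57
dur[5] = total - known = 64 - 57 = 7
L[5] is the binding max in step 5, so L[5] = dur[5] = 7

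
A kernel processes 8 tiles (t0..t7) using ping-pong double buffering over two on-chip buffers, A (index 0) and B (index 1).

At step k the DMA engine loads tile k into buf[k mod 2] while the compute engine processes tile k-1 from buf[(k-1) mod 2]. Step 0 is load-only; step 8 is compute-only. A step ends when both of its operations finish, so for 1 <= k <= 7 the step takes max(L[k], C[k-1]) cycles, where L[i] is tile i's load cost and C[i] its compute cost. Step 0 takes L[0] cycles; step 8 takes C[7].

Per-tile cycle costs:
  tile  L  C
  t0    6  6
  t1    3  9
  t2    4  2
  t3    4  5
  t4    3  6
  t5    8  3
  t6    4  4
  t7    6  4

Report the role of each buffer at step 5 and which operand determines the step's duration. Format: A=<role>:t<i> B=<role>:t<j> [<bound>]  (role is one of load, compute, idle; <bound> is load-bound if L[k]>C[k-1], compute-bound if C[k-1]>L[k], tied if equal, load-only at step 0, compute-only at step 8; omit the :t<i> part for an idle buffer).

k=0 load=t0/6c comp=- wait=6 total=6
k=1 load=t1/3c comp=t0/6c wait=6 total=12
k=2 load=t2/4c comp=t1/9c wait=9 total=21
k=3 load=t3/4c comp=t2/2c wait=4 total=25
k=4 load=t4/3c comp=t3/5c wait=5 total=30
k=5 load=t5/8c comp=t4/6c wait=8 total=38
k=6 load=t6/4c comp=t5/3c wait=4 total=42
k=7 load=t7/6c comp=t6/4c wait=6 total=48
k=8 load=- comp=t7/4c wait=4 total=52

step 5: A=compute:t4 B=load:t5 [load-bound]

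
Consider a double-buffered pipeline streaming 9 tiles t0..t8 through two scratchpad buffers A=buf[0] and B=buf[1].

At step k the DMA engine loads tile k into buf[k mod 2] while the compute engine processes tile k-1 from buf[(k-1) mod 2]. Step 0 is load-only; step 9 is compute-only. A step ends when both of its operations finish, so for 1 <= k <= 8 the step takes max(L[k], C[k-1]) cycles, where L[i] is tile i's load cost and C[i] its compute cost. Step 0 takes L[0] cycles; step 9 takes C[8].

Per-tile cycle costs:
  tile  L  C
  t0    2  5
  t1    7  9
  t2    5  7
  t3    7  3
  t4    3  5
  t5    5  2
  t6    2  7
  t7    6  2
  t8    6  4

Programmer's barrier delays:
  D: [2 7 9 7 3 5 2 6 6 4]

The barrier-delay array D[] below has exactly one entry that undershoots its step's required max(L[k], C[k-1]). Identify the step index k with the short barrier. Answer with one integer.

hazard at step 7

k=0 barrier L[0]=2→2c, D[0]=2 ok
k=1 barrier max(L[1]=7,C[0]=5)→7c, D[1]=7 ok
k=2 barrier max(L[2]=5,C[1]=9)→9c, D[2]=9 ok
k=3 barrier max(L[3]=7,C[2]=7)→7c, D[3]=7 ok
k=4 barrier max(L[4]=3,C[3]=3)→3c, D[4]=3 ok
k=5 barrier max(L[5]=5,C[4]=5)→5c, D[5]=5 ok
k=6 barrier max(L[6]=2,C[5]=2)→2c, D[6]=2 ok
k=7 barrier max(L[7]=6,C[6]=7)→7c, D[7]=6 SHORT
k=8 barrier max(L[8]=6,C[7]=2)→6c, D[8]=6 ok
k=9 barrier C[8]=4→4c, D[9]=4 ok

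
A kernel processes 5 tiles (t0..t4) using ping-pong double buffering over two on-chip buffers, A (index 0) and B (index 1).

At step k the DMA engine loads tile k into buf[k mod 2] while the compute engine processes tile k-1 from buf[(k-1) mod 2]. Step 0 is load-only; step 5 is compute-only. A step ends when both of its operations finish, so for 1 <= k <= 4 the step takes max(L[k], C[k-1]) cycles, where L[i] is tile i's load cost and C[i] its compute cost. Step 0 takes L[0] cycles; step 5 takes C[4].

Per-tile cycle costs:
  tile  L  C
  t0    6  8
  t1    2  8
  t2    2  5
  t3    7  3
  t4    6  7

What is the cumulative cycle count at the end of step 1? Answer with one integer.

end_cycle[1] = 14

  0. 6=6c; end=6; A:t0 B:-
  1. max(2,8)=8c; end=14; A:t0 B:t1
  2. max(2,8)=8c; end=22; A:t2 B:t1
  3. max(7,5)=7c; end=29; A:t2 B:t3
  4. max(6,3)=6c; end=35; A:t4 B:t3
  5. 7=7c; end=42; A:t4 B:t3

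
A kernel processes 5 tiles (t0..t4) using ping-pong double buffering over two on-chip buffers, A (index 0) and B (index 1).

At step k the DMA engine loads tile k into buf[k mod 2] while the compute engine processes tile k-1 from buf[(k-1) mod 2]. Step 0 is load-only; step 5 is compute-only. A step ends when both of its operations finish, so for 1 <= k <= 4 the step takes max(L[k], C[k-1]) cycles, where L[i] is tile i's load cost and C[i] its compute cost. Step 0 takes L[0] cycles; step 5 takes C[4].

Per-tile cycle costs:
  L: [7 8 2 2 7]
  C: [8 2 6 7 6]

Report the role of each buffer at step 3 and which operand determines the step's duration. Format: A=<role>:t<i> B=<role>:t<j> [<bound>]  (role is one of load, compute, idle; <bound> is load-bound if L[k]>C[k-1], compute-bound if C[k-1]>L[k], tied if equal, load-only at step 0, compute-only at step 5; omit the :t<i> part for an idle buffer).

k=0 load=t0/7c comp=- wait=7 total=7
k=1 load=t1/8c comp=t0/8c wait=8 total=15
k=2 load=t2/2c comp=t1/2c wait=2 total=17
k=3 load=t3/2c comp=t2/6c wait=6 total=23
k=4 load=t4/7c comp=t3/7c wait=7 total=30
k=5 load=- comp=t4/6c wait=6 total=36

step 3: A=compute:t2 B=load:t3 [compute-bound]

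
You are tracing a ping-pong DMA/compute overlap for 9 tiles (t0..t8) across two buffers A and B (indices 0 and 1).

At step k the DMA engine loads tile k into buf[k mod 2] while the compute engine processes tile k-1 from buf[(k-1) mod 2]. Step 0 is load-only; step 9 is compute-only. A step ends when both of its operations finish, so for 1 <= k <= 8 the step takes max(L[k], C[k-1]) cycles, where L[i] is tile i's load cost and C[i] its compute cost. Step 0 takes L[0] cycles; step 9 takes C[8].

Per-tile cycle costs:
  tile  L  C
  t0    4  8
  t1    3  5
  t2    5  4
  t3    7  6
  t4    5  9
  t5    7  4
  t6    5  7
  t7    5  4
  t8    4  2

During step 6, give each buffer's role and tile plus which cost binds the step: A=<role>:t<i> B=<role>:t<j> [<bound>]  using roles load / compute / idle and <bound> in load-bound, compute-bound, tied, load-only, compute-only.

step 0: L[0]=4 → dur=4, Σ=4 | A=load:t0 B=idle [load-only]
step 1: L[1]=3 C[0]=8 → dur=8, Σ=12 | A=compute:t0 B=load:t1 [compute-bound]
step 2: L[2]=5 C[1]=5 → dur=5, Σ=17 | A=load:t2 B=compute:t1 [tied]
step 3: L[3]=7 C[2]=4 → dur=7, Σ=24 | A=compute:t2 B=load:t3 [load-bound]
step 4: L[4]=5 C[3]=6 → dur=6, Σ=30 | A=load:t4 B=compute:t3 [compute-bound]
step 5: L[5]=7 C[4]=9 → dur=9, Σ=39 | A=compute:t4 B=load:t5 [compute-bound]
step 6: L[6]=5 C[5]=4 → dur=5, Σ=44 | A=load:t6 B=compute:t5 [load-bound]
step 7: L[7]=5 C[6]=7 → dur=7, Σ=51 | A=compute:t6 B=load:t7 [compute-bound]
step 8: L[8]=4 C[7]=4 → dur=4, Σ=55 | A=load:t8 B=compute:t7 [tied]
step 9: C[8]=2 → dur=2, Σ=57 | A=compute:t8 B=idle [compute-only]

step 6: A=load:t6 B=compute:t5 [load-bound]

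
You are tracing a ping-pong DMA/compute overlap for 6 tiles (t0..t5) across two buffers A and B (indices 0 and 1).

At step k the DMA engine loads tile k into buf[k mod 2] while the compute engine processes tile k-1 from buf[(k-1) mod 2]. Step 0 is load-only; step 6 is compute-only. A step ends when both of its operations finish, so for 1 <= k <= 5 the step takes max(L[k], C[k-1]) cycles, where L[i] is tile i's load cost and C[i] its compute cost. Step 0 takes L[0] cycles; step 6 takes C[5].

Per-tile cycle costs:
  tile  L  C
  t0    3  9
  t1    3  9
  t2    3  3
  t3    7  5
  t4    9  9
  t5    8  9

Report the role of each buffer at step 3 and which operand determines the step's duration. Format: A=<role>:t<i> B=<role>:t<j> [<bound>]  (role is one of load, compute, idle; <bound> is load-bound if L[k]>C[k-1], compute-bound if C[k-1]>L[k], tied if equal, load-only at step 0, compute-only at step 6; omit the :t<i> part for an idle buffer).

step 0: L[0]=3 → dur=3, Σ=3 | A=load:t0 B=idle [load-only]
step 1: L[1]=3 C[0]=9 → dur=9, Σ=12 | A=compute:t0 B=load:t1 [compute-bound]
step 2: L[2]=3 C[1]=9 → dur=9, Σ=21 | A=load:t2 B=compute:t1 [compute-bound]
step 3: L[3]=7 C[2]=3 → dur=7, Σ=28 | A=compute:t2 B=load:t3 [load-bound]
step 4: L[4]=9 C[3]=5 → dur=9, Σ=37 | A=load:t4 B=compute:t3 [load-bound]
step 5: L[5]=8 C[4]=9 → dur=9, Σ=46 | A=compute:t4 B=load:t5 [compute-bound]
step 6: C[5]=9 → dur=9, Σ=55 | A=idle B=compute:t5 [compute-only]

step 3: A=compute:t2 B=load:t3 [load-bound]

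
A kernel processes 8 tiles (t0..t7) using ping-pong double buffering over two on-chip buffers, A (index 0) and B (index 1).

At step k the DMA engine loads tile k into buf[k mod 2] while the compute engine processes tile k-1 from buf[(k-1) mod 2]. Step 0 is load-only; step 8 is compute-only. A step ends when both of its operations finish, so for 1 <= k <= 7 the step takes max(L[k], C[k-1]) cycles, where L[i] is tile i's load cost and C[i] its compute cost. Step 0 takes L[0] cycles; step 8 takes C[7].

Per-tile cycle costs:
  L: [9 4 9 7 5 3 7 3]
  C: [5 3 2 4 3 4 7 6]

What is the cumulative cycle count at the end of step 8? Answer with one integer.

end_cycle[8] = 58

[0] DMA t0→A (9c) ∥ CU idle ⇒ 9c, clock 9
[1] DMA t1→B (4c) ∥ CU A:t0 (5c) ⇒ 5c, clock 14
[2] DMA t2→A (9c) ∥ CU B:t1 (3c) ⇒ 9c, clock 23
[3] DMA t3→B (7c) ∥ CU A:t2 (2c) ⇒ 7c, clock 30
[4] DMA t4→A (5c) ∥ CU B:t3 (4c) ⇒ 5c, clock 35
[5] DMA t5→B (3c) ∥ CU A:t4 (3c) ⇒ 3c, clock 38
[6] DMA t6→A (7c) ∥ CU B:t5 (4c) ⇒ 7c, clock 45
[7] DMA t7→B (3c) ∥ CU A:t6 (7c) ⇒ 7c, clock 52
[8] DMA idle ∥ CU B:t7 (6c) ⇒ 6c, clock 58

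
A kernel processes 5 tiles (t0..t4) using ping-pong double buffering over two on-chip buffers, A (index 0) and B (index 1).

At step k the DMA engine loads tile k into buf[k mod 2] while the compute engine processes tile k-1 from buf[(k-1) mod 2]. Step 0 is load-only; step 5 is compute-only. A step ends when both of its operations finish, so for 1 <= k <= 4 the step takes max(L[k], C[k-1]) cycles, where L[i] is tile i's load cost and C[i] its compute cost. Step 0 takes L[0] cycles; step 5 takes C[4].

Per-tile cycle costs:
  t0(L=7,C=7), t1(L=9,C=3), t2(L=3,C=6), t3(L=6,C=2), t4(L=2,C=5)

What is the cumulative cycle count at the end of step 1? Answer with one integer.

end_cycle[1] = 16

  0. 7=7c; end=7; A:t0 B:-
  1. max(9,7)=9c; end=16; A:t0 B:t1
  2. max(3,3)=3c; end=19; A:t2 B:t1
  3. max(6,6)=6c; end=25; A:t2 B:t3
  4. max(2,2)=2c; end=27; A:t4 B:t3
  5. 5=5c; end=32; A:t4 B:t3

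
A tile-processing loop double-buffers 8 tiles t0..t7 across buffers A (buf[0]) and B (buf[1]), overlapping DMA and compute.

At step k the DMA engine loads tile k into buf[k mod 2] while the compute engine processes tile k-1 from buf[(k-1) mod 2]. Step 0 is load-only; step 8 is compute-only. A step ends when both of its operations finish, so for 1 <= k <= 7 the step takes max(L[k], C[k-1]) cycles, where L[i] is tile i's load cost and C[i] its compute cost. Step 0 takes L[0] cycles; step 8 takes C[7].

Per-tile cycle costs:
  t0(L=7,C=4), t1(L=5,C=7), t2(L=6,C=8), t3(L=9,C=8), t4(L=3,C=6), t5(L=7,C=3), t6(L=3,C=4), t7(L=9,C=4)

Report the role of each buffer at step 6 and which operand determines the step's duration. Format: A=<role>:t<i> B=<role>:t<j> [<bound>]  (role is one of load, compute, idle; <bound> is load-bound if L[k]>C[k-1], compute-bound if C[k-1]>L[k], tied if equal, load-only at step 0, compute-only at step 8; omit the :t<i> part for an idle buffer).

step 6: A=load:t6 B=compute:t5 [tied]

k=0 load=t0/7c comp=- wait=7 total=7
k=1 load=t1/5c comp=t0/4c wait=5 total=12
k=2 load=t2/6c comp=t1/7c wait=7 total=19
k=3 load=t3/9c comp=t2/8c wait=9 total=28
k=4 load=t4/3c comp=t3/8c wait=8 total=36
k=5 load=t5/7c comp=t4/6c wait=7 total=43
k=6 load=t6/3c comp=t5/3c wait=3 total=46
k=7 load=t7/9c comp=t6/4c wait=9 total=55
k=8 load=- comp=t7/4c wait=4 total=59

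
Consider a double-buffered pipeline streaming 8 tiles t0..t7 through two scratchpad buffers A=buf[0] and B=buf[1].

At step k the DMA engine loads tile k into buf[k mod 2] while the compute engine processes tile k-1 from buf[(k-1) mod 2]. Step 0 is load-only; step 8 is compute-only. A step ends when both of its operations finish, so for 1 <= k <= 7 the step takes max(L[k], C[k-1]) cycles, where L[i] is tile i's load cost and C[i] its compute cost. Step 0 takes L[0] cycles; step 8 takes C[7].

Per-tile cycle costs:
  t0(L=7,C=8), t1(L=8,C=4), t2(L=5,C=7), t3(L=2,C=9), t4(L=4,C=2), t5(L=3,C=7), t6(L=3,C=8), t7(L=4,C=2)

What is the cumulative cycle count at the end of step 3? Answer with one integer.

k=0 load=t0/7c comp=- wait=7 total=7
k=1 load=t1/8c comp=t0/8c wait=8 total=15
k=2 load=t2/5c comp=t1/4c wait=5 total=20
k=3 load=t3/2c comp=t2/7c wait=7 total=27
k=4 load=t4/4c comp=t3/9c wait=9 total=36
k=5 load=t5/3c comp=t4/2c wait=3 total=39
k=6 load=t6/3c comp=t5/7c wait=7 total=46
k=7 load=t7/4c comp=t6/8c wait=8 total=54
k=8 load=- comp=t7/2c wait=2 total=56

end_cycle[3] = 27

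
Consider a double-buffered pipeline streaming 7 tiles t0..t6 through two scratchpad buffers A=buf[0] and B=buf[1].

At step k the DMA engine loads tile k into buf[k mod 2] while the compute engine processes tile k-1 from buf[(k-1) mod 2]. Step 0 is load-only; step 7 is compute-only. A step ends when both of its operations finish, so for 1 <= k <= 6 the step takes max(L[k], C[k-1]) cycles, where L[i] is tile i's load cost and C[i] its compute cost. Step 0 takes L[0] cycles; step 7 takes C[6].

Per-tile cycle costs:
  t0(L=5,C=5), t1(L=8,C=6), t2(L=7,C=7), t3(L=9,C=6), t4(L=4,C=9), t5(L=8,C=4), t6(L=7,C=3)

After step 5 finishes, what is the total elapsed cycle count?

step 0: L[0]=5 → dur=5, Σ=5 | A=load:t0 B=idle [load-only]
step 1: L[1]=8 C[0]=5 → dur=8, Σ=13 | A=compute:t0 B=load:t1 [load-bound]
step 2: L[2]=7 C[1]=6 → dur=7, Σ=20 | A=load:t2 B=compute:t1 [load-bound]
step 3: L[3]=9 C[2]=7 → dur=9, Σ=29 | A=compute:t2 B=load:t3 [load-bound]
step 4: L[4]=4 C[3]=6 → dur=6, Σ=35 | A=load:t4 B=compute:t3 [compute-bound]
step 5: L[5]=8 C[4]=9 → dur=9, Σ=44 | A=compute:t4 B=load:t5 [compute-bound]
step 6: L[6]=7 C[5]=4 → dur=7, Σ=51 | A=load:t6 B=compute:t5 [load-bound]
step 7: C[6]=3 → dur=3, Σ=54 | A=compute:t6 B=idle [compute-only]

end_cycle[5] = 44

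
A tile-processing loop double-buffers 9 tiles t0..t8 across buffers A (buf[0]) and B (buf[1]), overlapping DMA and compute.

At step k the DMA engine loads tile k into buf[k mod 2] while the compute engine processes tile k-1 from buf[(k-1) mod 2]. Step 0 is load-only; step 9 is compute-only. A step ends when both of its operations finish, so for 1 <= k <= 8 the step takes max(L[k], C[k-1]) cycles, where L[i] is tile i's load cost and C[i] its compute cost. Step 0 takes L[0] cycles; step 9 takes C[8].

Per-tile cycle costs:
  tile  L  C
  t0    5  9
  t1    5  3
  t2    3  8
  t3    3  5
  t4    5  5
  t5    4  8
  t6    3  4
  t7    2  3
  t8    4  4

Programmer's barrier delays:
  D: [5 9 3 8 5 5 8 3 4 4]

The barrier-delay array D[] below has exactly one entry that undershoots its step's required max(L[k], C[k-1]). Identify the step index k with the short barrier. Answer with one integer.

hazard at step 7

k=0 barrier L[0]=5→5c, D[0]=5 ok
k=1 barrier max(L[1]=5,C[0]=9)→9c, D[1]=9 ok
k=2 barrier max(L[2]=3,C[1]=3)→3c, D[2]=3 ok
k=3 barrier max(L[3]=3,C[2]=8)→8c, D[3]=8 ok
k=4 barrier max(L[4]=5,C[3]=5)→5c, D[4]=5 ok
k=5 barrier max(L[5]=4,C[4]=5)→5c, D[5]=5 ok
k=6 barrier max(L[6]=3,C[5]=8)→8c, D[6]=8 ok
k=7 barrier max(L[7]=2,C[6]=4)→4c, D[7]=3 SHORT
k=8 barrier max(L[8]=4,C[7]=3)→4c, D[8]=4 ok
k=9 barrier C[8]=4→4c, D[9]=4 ok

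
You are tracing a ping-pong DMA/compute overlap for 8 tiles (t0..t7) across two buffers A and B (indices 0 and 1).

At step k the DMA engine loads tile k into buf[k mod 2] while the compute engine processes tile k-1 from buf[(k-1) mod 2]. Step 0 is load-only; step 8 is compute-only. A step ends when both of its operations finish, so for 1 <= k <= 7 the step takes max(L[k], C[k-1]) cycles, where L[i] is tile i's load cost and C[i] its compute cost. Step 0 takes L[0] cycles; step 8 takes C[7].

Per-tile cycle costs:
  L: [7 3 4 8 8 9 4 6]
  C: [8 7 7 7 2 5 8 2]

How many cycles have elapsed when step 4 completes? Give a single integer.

[0] DMA t0→A (7c) ∥ CU idle ⇒ 7c, clock 7
[1] DMA t1→B (3c) ∥ CU A:t0 (8c) ⇒ 8c, clock 15
[2] DMA t2→A (4c) ∥ CU B:t1 (7c) ⇒ 7c, clock 22
[3] DMA t3→B (8c) ∥ CU A:t2 (7c) ⇒ 8c, clock 30
[4] DMA t4→A (8c) ∥ CU B:t3 (7c) ⇒ 8c, clock 38
[5] DMA t5→B (9c) ∥ CU A:t4 (2c) ⇒ 9c, clock 47
[6] DMA t6→A (4c) ∥ CU B:t5 (5c) ⇒ 5c, clock 52
[7] DMA t7→B (6c) ∥ CU A:t6 (8c) ⇒ 8c, clock 60
[8] DMA idle ∥ CU B:t7 (2c) ⇒ 2c, clock 62

end_cycle[4] = 38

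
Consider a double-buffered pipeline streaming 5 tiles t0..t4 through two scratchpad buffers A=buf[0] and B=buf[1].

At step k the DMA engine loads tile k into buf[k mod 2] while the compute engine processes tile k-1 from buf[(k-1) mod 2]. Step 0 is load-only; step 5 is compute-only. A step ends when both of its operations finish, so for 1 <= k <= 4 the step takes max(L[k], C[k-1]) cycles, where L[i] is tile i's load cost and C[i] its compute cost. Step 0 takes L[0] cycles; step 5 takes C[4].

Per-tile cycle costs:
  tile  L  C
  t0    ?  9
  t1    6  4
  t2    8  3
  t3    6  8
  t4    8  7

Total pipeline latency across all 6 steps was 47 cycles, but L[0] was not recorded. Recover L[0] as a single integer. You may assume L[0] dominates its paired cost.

step 0 = dur = L[0]=? = L[0]  (unknown; binding)
step 1 = dur = max(L[1]=6, C[0]=9) = 9
step 2 = dur = max(L[2]=8, C[1]=4) = 8
step 3 = dur = max(L[3]=6, C[2]=3) = 6
step 4 = dur = max(L[4]=8, C[3]=8) = 8
step 5 = dur = C[4]=7 = 7
sum of known step durations = 38
dur[0] = total - known = 47 - 38 = 9
L[0] is the binding max in step 0, so L[0] = dur[0] = 9

L[0] = 9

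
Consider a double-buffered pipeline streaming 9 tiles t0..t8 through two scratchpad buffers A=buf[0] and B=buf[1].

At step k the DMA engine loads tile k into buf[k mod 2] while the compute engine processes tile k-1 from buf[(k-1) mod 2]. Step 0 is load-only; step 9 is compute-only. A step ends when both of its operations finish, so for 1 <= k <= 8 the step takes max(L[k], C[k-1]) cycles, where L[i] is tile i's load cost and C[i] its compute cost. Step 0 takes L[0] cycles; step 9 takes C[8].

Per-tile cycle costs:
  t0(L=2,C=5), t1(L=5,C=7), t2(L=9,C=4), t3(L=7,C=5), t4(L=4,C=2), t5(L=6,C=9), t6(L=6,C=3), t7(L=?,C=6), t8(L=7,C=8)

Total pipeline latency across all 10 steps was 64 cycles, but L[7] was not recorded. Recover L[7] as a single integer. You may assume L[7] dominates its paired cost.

L[7] = 6

step 0: dur = L[0]=2 = 2
step 1: dur = max(L[1]=5, C[0]=5) = 5
step 2: dur = max(L[2]=9, C[1]=7) = 9
step 3: dur = max(L[3]=7, C[2]=4) = 7
step 4: dur = max(L[4]=4, C[3]=5) = 5
step 5: dur = max(L[5]=6, C[4]=2) = 6
step 6: dur = max(L[6]=6, C[5]=9) = 9
step 7: dur = max(L[7]=?, C[6]=3) = L[7]  (unknown; binding)
step 8: dur = max(L[8]=7, C[7]=6) = 7
step 9: dur = C[8]=8 = 8
sum of known step durations = 58
dur[7] = total - known = 64 - 58 = 6
L[7] is the binding max in step 7, so L[7] = dur[7] = 6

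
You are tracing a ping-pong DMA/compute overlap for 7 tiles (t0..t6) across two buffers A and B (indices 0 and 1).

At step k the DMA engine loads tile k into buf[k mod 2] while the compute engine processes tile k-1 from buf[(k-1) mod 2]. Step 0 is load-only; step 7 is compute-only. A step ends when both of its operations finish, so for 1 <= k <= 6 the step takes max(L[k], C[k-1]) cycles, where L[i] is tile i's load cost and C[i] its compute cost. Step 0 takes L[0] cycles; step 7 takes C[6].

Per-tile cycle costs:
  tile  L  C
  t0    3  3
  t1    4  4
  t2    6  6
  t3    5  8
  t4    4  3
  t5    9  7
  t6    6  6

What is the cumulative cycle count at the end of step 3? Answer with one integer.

end_cycle[3] = 19

step 0: L[0]=3 → dur=3, Σ=3 | A=load:t0 B=idle [load-only]
step 1: L[1]=4 C[0]=3 → dur=4, Σ=7 | A=compute:t0 B=load:t1 [load-bound]
step 2: L[2]=6 C[1]=4 → dur=6, Σ=13 | A=load:t2 B=compute:t1 [load-bound]
step 3: L[3]=5 C[2]=6 → dur=6, Σ=19 | A=compute:t2 B=load:t3 [compute-bound]
step 4: L[4]=4 C[3]=8 → dur=8, Σ=27 | A=load:t4 B=compute:t3 [compute-bound]
step 5: L[5]=9 C[4]=3 → dur=9, Σ=36 | A=compute:t4 B=load:t5 [load-bound]
step 6: L[6]=6 C[5]=7 → dur=7, Σ=43 | A=load:t6 B=compute:t5 [compute-bound]
step 7: C[6]=6 → dur=6, Σ=49 | A=compute:t6 B=idle [compute-only]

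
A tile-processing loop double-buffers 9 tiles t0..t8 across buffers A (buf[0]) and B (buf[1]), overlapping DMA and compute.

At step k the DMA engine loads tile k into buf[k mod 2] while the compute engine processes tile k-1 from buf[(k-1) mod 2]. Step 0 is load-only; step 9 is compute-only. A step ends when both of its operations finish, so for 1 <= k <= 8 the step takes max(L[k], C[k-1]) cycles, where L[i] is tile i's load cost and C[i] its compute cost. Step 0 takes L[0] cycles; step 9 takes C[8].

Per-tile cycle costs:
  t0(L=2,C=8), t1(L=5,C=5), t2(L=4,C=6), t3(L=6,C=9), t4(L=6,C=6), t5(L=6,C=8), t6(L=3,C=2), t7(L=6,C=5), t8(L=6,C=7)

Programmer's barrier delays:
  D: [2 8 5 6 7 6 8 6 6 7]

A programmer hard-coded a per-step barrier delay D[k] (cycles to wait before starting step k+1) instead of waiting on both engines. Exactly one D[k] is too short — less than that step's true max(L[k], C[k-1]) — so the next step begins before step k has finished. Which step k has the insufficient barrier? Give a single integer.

[0] required=L[0]=2=2 vs D=2 ok
[1] required=max(L[1]=5,C[0]=8)=8 vs D=8 ok
[2] required=max(L[2]=4,C[1]=5)=5 vs D=5 ok
[3] required=max(L[3]=6,C[2]=6)=6 vs D=6 ok
[4] required=max(L[4]=6,C[3]=9)=9 vs D=7 SHORT
[5] required=max(L[5]=6,C[4]=6)=6 vs D=6 ok
[6] required=max(L[6]=3,C[5]=8)=8 vs D=8 ok
[7] required=max(L[7]=6,C[6]=2)=6 vs D=6 ok
[8] required=max(L[8]=6,C[7]=5)=6 vs D=6 ok
[9] required=C[8]=7=7 vs D=7 ok

hazard at step 4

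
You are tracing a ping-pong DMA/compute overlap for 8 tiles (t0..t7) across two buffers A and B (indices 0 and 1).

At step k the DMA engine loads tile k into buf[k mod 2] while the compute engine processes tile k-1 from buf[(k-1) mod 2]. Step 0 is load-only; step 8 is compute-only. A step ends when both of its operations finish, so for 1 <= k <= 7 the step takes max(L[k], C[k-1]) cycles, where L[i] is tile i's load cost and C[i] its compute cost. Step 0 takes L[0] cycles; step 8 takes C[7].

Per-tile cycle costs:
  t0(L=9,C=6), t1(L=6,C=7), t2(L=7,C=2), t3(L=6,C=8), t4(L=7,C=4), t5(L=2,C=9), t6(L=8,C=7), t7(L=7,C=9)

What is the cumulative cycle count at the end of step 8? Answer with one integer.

step 0: L[0]=9 → dur=9, Σ=9 | A=load:t0 B=idle [load-only]
step 1: L[1]=6 C[0]=6 → dur=6, Σ=15 | A=compute:t0 B=load:t1 [tied]
step 2: L[2]=7 C[1]=7 → dur=7, Σ=22 | A=load:t2 B=compute:t1 [tied]
step 3: L[3]=6 C[2]=2 → dur=6, Σ=28 | A=compute:t2 B=load:t3 [load-bound]
step 4: L[4]=7 C[3]=8 → dur=8, Σ=36 | A=load:t4 B=compute:t3 [compute-bound]
step 5: L[5]=2 C[4]=4 → dur=4, Σ=40 | A=compute:t4 B=load:t5 [compute-bound]
step 6: L[6]=8 C[5]=9 → dur=9, Σ=49 | A=load:t6 B=compute:t5 [compute-bound]
step 7: L[7]=7 C[6]=7 → dur=7, Σ=56 | A=compute:t6 B=load:t7 [tied]
step 8: C[7]=9 → dur=9, Σ=65 | A=idle B=compute:t7 [compute-only]

end_cycle[8] = 65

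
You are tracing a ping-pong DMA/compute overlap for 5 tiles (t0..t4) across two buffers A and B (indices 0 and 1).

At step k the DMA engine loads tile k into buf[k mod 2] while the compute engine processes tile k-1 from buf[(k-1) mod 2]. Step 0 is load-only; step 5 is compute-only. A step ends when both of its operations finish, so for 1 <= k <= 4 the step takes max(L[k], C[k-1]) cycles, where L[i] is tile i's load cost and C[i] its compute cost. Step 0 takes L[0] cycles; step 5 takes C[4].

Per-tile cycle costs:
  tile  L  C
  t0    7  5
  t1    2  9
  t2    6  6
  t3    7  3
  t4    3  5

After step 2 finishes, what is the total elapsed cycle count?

k=0 load=t0/7c comp=- wait=7 total=7
k=1 load=t1/2c comp=t0/5c wait=5 total=12
k=2 load=t2/6c comp=t1/9c wait=9 total=21
k=3 load=t3/7c comp=t2/6c wait=7 total=28
k=4 load=t4/3c comp=t3/3c wait=3 total=31
k=5 load=- comp=t4/5c wait=5 total=36

end_cycle[2] = 21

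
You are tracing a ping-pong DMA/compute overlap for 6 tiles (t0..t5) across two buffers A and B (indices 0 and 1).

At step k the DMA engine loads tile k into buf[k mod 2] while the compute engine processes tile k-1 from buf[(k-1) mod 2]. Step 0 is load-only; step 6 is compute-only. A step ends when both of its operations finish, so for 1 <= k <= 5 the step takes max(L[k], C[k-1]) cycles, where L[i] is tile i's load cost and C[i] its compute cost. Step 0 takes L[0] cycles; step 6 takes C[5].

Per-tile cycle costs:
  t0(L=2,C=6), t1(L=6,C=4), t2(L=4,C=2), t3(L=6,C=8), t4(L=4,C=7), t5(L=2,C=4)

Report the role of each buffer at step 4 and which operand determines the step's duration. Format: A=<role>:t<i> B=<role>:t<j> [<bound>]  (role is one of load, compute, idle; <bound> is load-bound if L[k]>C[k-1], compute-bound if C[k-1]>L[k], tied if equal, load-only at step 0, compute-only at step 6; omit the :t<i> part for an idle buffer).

[0] DMA t0→A (2c) ∥ CU idle ⇒ 2c, clock 2
[1] DMA t1→B (6c) ∥ CU A:t0 (6c) ⇒ 6c, clock 8
[2] DMA t2→A (4c) ∥ CU B:t1 (4c) ⇒ 4c, clock 12
[3] DMA t3→B (6c) ∥ CU A:t2 (2c) ⇒ 6c, clock 18
[4] DMA t4→A (4c) ∥ CU B:t3 (8c) ⇒ 8c, clock 26
[5] DMA t5→B (2c) ∥ CU A:t4 (7c) ⇒ 7c, clock 33
[6] DMA idle ∥ CU B:t5 (4c) ⇒ 4c, clock 37

step 4: A=load:t4 B=compute:t3 [compute-bound]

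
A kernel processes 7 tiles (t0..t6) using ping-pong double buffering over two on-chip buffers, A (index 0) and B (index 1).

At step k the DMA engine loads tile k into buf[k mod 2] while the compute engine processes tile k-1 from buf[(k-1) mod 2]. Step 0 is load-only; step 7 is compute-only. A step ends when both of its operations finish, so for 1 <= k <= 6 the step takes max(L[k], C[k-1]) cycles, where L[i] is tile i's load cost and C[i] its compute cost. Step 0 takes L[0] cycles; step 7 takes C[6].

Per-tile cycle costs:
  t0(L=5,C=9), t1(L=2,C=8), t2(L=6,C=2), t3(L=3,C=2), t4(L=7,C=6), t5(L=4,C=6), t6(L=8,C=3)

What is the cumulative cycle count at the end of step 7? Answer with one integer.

  0. 5=5c; end=5; A:t0 B:-
  1. max(2,9)=9c; end=14; A:t0 B:t1
  2. max(6,8)=8c; end=22; A:t2 B:t1
  3. max(3,2)=3c; end=25; A:t2 B:t3
  4. max(7,2)=7c; end=32; A:t4 B:t3
  5. max(4,6)=6c; end=38; A:t4 B:t5
  6. max(8,6)=8c; end=46; A:t6 B:t5
  7. 3=3c; end=49; A:t6 B:t5

end_cycle[7] = 49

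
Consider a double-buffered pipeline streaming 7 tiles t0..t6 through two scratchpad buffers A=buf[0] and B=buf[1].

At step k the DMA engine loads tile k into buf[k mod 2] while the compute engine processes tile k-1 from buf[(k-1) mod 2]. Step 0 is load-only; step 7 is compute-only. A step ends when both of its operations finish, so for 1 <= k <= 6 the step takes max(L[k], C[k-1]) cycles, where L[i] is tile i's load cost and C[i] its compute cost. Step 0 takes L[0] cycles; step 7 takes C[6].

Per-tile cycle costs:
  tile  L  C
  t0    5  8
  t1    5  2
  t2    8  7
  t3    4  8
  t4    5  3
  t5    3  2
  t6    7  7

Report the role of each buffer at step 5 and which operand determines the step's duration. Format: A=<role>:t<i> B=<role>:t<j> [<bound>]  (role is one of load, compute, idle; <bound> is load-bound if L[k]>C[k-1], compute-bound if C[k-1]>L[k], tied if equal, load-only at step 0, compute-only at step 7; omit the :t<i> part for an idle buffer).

step 5: A=compute:t4 B=load:t5 [tied]

k=0 load=t0/5c comp=- wait=5 total=5
k=1 load=t1/5c comp=t0/8c wait=8 total=13
k=2 load=t2/8c comp=t1/2c wait=8 total=21
k=3 load=t3/4c comp=t2/7c wait=7 total=28
k=4 load=t4/5c comp=t3/8c wait=8 total=36
k=5 load=t5/3c comp=t4/3c wait=3 total=39
k=6 load=t6/7c comp=t5/2c wait=7 total=46
k=7 load=- comp=t6/7c wait=7 total=53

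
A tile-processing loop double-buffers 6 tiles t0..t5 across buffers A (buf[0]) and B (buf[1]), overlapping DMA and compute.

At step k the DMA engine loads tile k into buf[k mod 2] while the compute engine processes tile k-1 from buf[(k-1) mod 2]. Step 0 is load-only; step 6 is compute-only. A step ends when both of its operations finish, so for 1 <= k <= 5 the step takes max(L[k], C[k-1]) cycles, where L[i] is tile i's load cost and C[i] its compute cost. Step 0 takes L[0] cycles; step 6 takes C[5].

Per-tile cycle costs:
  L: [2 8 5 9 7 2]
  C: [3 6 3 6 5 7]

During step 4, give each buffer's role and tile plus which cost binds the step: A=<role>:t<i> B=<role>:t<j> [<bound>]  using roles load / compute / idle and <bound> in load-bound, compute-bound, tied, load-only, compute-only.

step 4: A=load:t4 B=compute:t3 [load-bound]

step 0: L[0]=2 → dur=2, Σ=2 | A=load:t0 B=idle [load-only]
step 1: L[1]=8 C[0]=3 → dur=8, Σ=10 | A=compute:t0 B=load:t1 [load-bound]
step 2: L[2]=5 C[1]=6 → dur=6, Σ=16 | A=load:t2 B=compute:t1 [compute-bound]
step 3: L[3]=9 C[2]=3 → dur=9, Σ=25 | A=compute:t2 B=load:t3 [load-bound]
step 4: L[4]=7 C[3]=6 → dur=7, Σ=32 | A=load:t4 B=compute:t3 [load-bound]
step 5: L[5]=2 C[4]=5 → dur=5, Σ=37 | A=compute:t4 B=load:t5 [compute-bound]
step 6: C[5]=7 → dur=7, Σ=44 | A=idle B=compute:t5 [compute-only]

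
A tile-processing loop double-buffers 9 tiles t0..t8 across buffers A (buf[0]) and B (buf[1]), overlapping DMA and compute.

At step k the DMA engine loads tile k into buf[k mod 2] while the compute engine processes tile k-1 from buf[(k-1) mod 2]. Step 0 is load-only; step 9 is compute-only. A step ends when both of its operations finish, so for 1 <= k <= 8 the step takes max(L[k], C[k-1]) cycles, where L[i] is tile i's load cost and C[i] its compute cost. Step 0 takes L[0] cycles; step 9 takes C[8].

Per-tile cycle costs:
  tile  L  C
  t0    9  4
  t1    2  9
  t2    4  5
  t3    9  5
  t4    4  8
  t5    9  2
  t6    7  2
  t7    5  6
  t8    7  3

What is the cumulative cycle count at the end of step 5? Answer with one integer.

[0] DMA t0→A (9c) ∥ CU idle ⇒ 9c, clock 9
[1] DMA t1→B (2c) ∥ CU A:t0 (4c) ⇒ 4c, clock 13
[2] DMA t2→A (4c) ∥ CU B:t1 (9c) ⇒ 9c, clock 22
[3] DMA t3→B (9c) ∥ CU A:t2 (5c) ⇒ 9c, clock 31
[4] DMA t4→A (4c) ∥ CU B:t3 (5c) ⇒ 5c, clock 36
[5] DMA t5→B (9c) ∥ CU A:t4 (8c) ⇒ 9c, clock 45
[6] DMA t6→A (7c) ∥ CU B:t5 (2c) ⇒ 7c, clock 52
[7] DMA t7→B (5c) ∥ CU A:t6 (2c) ⇒ 5c, clock 57
[8] DMA t8→A (7c) ∥ CU B:t7 (6c) ⇒ 7c, clock 64
[9] DMA idle ∥ CU A:t8 (3c) ⇒ 3c, clock 67

end_cycle[5] = 45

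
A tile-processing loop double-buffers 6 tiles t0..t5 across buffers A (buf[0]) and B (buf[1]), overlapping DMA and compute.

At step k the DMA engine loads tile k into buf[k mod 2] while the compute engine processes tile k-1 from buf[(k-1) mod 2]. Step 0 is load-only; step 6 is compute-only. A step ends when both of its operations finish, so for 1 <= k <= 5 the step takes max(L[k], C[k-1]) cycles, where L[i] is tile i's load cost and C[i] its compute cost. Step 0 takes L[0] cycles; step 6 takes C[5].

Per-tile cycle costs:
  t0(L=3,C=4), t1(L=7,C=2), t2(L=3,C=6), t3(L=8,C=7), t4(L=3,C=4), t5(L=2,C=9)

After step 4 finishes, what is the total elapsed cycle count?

  0. 3=3c; end=3; A:t0 B:-
  1. max(7,4)=7c; end=10; A:t0 B:t1
  2. max(3,2)=3c; end=13; A:t2 B:t1
  3. max(8,6)=8c; end=21; A:t2 B:t3
  4. max(3,7)=7c; end=28; A:t4 B:t3
  5. max(2,4)=4c; end=32; A:t4 B:t5
  6. 9=9c; end=41; A:t4 B:t5

end_cycle[4] = 28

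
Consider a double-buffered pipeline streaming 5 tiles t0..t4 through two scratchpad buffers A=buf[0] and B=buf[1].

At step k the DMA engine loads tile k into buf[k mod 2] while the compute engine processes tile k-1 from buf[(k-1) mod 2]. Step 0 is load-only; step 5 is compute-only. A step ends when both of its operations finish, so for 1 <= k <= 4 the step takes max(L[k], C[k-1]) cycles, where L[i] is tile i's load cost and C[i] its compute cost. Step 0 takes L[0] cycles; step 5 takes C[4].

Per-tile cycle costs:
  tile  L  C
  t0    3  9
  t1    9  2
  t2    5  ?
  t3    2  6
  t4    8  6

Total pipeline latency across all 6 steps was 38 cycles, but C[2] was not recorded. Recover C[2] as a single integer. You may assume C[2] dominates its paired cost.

C[2] = 7

step 0: dur = L[0]=3 = 3
step 1: dur = max(L[1]=9, C[0]=9) = 9
step 2: dur = max(L[2]=5, C[1]=2) = 5
step 3: dur = max(L[3]=2, C[2]=?) = C[2]  (unknown; binding)
step 4: dur = max(L[4]=8, C[3]=6) = 8
step 5: dur = C[4]=6 = 6
sum of known step durations = 31
dur[3] = total - known = 38 - 31 = 7
C[2] is the binding max in step 3, so C[2] = dur[3] = 7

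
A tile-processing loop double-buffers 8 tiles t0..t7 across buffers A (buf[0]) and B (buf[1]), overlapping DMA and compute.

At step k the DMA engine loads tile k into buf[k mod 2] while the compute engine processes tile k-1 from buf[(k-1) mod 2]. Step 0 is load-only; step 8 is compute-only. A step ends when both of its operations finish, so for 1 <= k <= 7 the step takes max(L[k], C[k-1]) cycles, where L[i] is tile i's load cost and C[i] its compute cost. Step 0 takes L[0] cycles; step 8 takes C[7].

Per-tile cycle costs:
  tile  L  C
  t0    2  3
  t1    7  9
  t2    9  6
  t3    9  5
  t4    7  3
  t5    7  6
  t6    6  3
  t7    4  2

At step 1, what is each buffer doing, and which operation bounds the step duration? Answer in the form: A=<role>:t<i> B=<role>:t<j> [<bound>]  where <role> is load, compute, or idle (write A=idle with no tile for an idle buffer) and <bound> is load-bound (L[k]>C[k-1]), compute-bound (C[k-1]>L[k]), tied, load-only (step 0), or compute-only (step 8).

step 0: L[0]=2 → dur=2, Σ=2 | A=load:t0 B=idle [load-only]
step 1: L[1]=7 C[0]=3 → dur=7, Σ=9 | A=compute:t0 B=load:t1 [load-bound]
step 2: L[2]=9 C[1]=9 → dur=9, Σ=18 | A=load:t2 B=compute:t1 [tied]
step 3: L[3]=9 C[2]=6 → dur=9, Σ=27 | A=compute:t2 B=load:t3 [load-bound]
step 4: L[4]=7 C[3]=5 → dur=7, Σ=34 | A=load:t4 B=compute:t3 [load-bound]
step 5: L[5]=7 C[4]=3 → dur=7, Σ=41 | A=compute:t4 B=load:t5 [load-bound]
step 6: L[6]=6 C[5]=6 → dur=6, Σ=47 | A=load:t6 B=compute:t5 [tied]
step 7: L[7]=4 C[6]=3 → dur=4, Σ=51 | A=compute:t6 B=load:t7 [load-bound]
step 8: C[7]=2 → dur=2, Σ=53 | A=idle B=compute:t7 [compute-only]

step 1: A=compute:t0 B=load:t1 [load-bound]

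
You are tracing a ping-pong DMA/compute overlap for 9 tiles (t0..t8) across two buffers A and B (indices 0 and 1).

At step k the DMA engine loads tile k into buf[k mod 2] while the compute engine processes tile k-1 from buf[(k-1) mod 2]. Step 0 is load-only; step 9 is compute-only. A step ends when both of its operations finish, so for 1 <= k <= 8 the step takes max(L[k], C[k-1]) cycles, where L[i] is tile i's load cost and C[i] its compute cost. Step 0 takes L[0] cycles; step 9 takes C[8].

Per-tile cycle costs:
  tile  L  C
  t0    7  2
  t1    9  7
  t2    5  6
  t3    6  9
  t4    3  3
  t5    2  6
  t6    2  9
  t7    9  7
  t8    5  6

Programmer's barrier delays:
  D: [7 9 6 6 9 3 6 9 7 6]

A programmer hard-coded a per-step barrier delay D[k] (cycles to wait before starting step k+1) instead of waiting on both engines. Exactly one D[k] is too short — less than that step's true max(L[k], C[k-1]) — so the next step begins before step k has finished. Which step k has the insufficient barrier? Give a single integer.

[0] required=L[0]=7=7 vs D=7 ok
[1] required=max(L[1]=9,C[0]=2)=9 vs D=9 ok
[2] required=max(L[2]=5,C[1]=7)=7 vs D=6 SHORT
[3] required=max(L[3]=6,C[2]=6)=6 vs D=6 ok
[4] required=max(L[4]=3,C[3]=9)=9 vs D=9 ok
[5] required=max(L[5]=2,C[4]=3)=3 vs D=3 ok
[6] required=max(L[6]=2,C[5]=6)=6 vs D=6 ok
[7] required=max(L[7]=9,C[6]=9)=9 vs D=9 ok
[8] required=max(L[8]=5,C[7]=7)=7 vs D=7 ok
[9] required=C[8]=6=6 vs D=6 ok

hazard at step 2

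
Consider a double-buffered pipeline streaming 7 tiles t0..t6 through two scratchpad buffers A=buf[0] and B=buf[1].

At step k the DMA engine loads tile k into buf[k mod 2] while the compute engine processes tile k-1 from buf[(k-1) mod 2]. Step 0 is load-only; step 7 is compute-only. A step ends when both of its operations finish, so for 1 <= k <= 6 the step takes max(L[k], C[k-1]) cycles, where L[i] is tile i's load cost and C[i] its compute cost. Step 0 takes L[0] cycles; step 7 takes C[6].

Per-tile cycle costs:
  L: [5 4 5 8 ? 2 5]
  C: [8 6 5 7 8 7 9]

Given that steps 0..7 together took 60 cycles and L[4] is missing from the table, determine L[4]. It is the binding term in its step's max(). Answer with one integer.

L[4] = 9

step 0: dur = L[0]=5 = 5
step 1: dur = max(L[1]=4, C[0]=8) = 8
step 2: dur = max(L[2]=5, C[1]=6) = 6
step 3: dur = max(L[3]=8, C[2]=5) = 8
step 4: dur = max(L[4]=?, C[3]=7) = L[4]  (unknown; binding)
step 5: dur = max(L[5]=2, C[4]=8) = 8
step 6: dur = max(L[6]=5, C[5]=7) = 7
step 7: dur = C[6]=9 = 9
sum of known step durations = 51
dur[4] = total - known = 60 - 51 = 9
L[4] is the binding max in step 4, so L[4] = dur[4] = 9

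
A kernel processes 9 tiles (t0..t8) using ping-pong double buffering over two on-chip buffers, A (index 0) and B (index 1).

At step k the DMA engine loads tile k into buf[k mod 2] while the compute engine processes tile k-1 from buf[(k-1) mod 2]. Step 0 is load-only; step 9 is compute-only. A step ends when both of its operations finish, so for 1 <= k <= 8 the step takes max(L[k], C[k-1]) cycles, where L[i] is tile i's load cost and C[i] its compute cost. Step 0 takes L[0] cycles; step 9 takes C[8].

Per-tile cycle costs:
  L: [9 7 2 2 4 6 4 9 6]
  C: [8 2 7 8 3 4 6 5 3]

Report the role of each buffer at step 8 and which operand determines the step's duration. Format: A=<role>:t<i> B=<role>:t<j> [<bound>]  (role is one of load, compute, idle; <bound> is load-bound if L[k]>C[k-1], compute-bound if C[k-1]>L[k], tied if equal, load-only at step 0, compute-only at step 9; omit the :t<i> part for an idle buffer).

step 8: A=load:t8 B=compute:t7 [load-bound]

[0] DMA t0→A (9c) ∥ CU idle ⇒ 9c, clock 9
[1] DMA t1→B (7c) ∥ CU A:t0 (8c) ⇒ 8c, clock 17
[2] DMA t2→A (2c) ∥ CU B:t1 (2c) ⇒ 2c, clock 19
[3] DMA t3→B (2c) ∥ CU A:t2 (7c) ⇒ 7c, clock 26
[4] DMA t4→A (4c) ∥ CU B:t3 (8c) ⇒ 8c, clock 34
[5] DMA t5→B (6c) ∥ CU A:t4 (3c) ⇒ 6c, clock 40
[6] DMA t6→A (4c) ∥ CU B:t5 (4c) ⇒ 4c, clock 44
[7] DMA t7→B (9c) ∥ CU A:t6 (6c) ⇒ 9c, clock 53
[8] DMA t8→A (6c) ∥ CU B:t7 (5c) ⇒ 6c, clock 59
[9] DMA idle ∥ CU A:t8 (3c) ⇒ 3c, clock 62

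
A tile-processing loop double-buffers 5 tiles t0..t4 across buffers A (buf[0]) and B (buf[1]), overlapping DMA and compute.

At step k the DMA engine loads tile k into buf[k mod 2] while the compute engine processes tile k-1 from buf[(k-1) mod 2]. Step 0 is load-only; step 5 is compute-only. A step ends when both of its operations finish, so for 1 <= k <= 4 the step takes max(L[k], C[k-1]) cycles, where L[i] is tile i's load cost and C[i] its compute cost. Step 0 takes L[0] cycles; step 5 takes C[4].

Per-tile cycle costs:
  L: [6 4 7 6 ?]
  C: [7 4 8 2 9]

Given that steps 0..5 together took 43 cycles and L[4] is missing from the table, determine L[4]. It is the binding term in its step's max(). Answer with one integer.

step 0 = dur = L[0]=6 = 6
step 1 = dur = max(L[1]=4, C[0]=7) = 7
step 2 = dur = max(L[2]=7, C[1]=4) = 7
step 3 = dur = max(L[3]=6, C[2]=8) = 8
step 4 = dur = max(L[4]=?, C[3]=2) = L[4]  (unknown; binding)
step 5 = dur = C[4]=9 = 9
sum of known step durations = 37
dur[4] = total - known = 43 - 37 = 6
L[4] is the binding max in step 4, so L[4] = dur[4] = 6

L[4] = 6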